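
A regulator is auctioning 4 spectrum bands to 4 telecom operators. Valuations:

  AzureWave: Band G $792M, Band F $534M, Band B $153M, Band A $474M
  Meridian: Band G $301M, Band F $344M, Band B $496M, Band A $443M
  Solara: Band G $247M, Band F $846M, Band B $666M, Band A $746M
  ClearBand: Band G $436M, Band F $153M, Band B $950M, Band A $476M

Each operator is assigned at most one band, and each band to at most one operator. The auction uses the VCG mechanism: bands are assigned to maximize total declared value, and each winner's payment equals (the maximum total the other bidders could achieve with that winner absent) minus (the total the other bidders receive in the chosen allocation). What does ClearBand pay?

Efficient allocation: AzureWave→Band G ($792M), Meridian→Band A ($443M), Solara→Band F ($846M), ClearBand→Band B ($950M); total welfare W = $3031M.
ClearBand receives Band B at value $950M, so the others get W − 950 = $2081M.
Without ClearBand: best allocation of the remaining 3 bidders over all 4 bands is AzureWave→Band G ($792M), Meridian→Band B ($496M), Solara→Band F ($846M), total $2134M.
VCG payment = (others' best without ClearBand) − (others' welfare with ClearBand) = 2134 − 2081 = $53M.

ClearBand pays $53M.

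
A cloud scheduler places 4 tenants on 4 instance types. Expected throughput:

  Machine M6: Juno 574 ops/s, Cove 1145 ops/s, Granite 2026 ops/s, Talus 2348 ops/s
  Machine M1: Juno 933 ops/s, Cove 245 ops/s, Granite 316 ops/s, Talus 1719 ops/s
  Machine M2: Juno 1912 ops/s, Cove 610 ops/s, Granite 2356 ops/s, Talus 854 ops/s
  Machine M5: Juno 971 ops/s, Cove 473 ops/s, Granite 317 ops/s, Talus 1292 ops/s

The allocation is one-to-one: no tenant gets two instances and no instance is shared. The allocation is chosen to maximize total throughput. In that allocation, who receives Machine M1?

This is a one-to-one assignment (maximum-weight bipartite matching).
Optimal: Juno→Machine M5 (971 ops/s), Cove→Machine M6 (1145 ops/s), Granite→Machine M2 (2356 ops/s), Talus→Machine M1 (1719 ops/s) — total 971+1145+2356+1719 = 6191 ops/s.
Max-entry greedy (repeatedly take the single best remaining cell) gives 5920 ops/s, worse by 271.
Next-best assignment: Juno→Machine M2, Cove→Machine M5, Granite→Machine M6, Talus→Machine M1 = 6130 ops/s.
Swapping Cove↔Talus (Cove→Machine M1 245 ops/s, Talus→Machine M6 2348 ops/s) loses 271.
Talus's own top instance is Machine M6 (2348 ops/s), but forcing Talus→Machine M6 and reassigning the rest optimally gives only 6110 ops/s — worse by 81.

Talus receives Machine M1.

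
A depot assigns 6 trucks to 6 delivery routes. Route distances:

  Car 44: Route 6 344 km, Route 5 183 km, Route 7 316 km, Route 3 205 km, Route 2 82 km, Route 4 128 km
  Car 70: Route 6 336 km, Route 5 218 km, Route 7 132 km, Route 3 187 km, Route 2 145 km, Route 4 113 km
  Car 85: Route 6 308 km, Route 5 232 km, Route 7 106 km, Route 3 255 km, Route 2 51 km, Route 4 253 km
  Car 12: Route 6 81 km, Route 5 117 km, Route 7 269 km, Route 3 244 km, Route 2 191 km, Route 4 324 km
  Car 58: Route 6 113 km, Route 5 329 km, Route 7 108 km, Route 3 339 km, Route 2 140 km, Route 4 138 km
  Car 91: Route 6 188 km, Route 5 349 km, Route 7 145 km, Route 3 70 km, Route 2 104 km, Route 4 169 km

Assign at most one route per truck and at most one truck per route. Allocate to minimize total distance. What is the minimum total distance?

This is a one-to-one assignment (minimum-cost bipartite matching).
Optimal: Car 44→Route 2 (82 km), Car 70→Route 4 (113 km), Car 85→Route 7 (106 km), Car 12→Route 5 (117 km), Car 58→Route 6 (113 km), Car 91→Route 3 (70 km) — total 82+113+106+117+113+70 = 601 km.
Column-greedy (each route in turn goes to its cheapest remaining truck) gives 693 km, worse by 92.
Every other assignment is strictly worse.

Minimum total: 601 km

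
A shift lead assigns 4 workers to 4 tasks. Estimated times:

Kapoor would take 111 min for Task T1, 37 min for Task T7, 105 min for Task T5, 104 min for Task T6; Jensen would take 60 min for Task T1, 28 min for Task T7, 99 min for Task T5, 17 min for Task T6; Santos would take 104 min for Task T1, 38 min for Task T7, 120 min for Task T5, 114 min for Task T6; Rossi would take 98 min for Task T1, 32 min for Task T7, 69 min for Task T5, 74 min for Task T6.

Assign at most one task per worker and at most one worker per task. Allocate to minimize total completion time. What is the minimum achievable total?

Minimum total: 227 min

Optimal: Kapoor→Task T7 (37 min), Jensen→Task T6 (17 min), Santos→Task T1 (104 min), Rossi→Task T5 (69 min) — total 37+17+104+69 = 227 min.
Min-entry greedy (repeatedly take the single cheapest remaining cell) gives 258 min, worse by 31.
Next-best assignment: Kapoor→Task T1, Jensen→Task T6, Santos→Task T7, Rossi→Task T5 = 235 min.
Checked against all permutations: 227 min is optimal.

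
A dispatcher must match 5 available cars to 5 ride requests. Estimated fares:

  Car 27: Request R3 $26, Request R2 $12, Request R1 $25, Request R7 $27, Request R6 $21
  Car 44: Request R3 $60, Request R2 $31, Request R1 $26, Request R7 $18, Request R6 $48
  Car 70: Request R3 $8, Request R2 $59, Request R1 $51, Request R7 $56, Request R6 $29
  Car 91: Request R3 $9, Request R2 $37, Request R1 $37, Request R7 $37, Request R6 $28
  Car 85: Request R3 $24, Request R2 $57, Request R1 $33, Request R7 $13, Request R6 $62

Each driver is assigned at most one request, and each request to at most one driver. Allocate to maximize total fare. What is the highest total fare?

Max total: $245

Optimal: Car 27→Request R7 ($27), Car 44→Request R3 ($60), Car 70→Request R2 ($59), Car 91→Request R1 ($37), Car 85→Request R6 ($62) — total 27+60+59+37+62 = $245.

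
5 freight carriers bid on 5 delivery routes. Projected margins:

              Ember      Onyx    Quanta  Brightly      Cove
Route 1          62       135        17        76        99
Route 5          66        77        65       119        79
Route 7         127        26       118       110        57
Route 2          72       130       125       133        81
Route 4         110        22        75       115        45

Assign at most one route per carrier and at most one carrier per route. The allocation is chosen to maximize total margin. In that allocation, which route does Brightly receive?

Brightly receives Route 4.

Optimal: Ember→Route 7 ($127k), Onyx→Route 1 ($135k), Quanta→Route 2 ($125k), Brightly→Route 4 ($115k), Cove→Route 5 ($79k) — total 127+135+125+115+79 = $581k.
Row-greedy (each carrier in turn takes its best remaining route) gives $551k, worse by 30.
Swapping Brightly↔Onyx (Brightly→Route 1 $76k, Onyx→Route 4 $22k) loses 152.
Brightly's own top route is Route 2 ($133k), but forcing Brightly→Route 2 and reassigning the rest optimally gives only $575k — worse by 6.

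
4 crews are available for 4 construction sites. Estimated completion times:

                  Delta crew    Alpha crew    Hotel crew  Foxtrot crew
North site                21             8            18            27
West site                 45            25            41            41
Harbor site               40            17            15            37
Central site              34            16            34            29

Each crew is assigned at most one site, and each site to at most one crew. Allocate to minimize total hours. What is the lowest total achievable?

Minimum total: 90 hours

Optimal: Delta crew→North site (21 hours), Alpha crew→West site (25 hours), Hotel crew→Harbor site (15 hours), Foxtrot crew→Central site (29 hours) — total 21+25+15+29 = 90 hours.
Row-greedy (each crew in turn takes its cheapest remaining site) gives 93 hours, worse by 3.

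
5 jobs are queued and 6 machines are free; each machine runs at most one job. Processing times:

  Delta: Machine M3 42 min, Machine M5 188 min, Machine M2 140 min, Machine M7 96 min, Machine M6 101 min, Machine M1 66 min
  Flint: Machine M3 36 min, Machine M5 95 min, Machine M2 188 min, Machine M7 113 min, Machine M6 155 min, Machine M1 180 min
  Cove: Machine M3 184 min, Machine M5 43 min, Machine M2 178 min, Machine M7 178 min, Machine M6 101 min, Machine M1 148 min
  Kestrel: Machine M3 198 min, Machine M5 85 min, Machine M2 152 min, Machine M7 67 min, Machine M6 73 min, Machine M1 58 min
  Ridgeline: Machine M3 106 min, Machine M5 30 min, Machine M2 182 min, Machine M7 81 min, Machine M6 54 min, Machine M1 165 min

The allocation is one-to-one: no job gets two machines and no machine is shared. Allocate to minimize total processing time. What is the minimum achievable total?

Minimum total: 266 min

Optimal: Delta→Machine M1 (66 min), Flint→Machine M3 (36 min), Cove→Machine M5 (43 min), Kestrel→Machine M7 (67 min), Ridgeline→Machine M6 (54 min) — total 66+36+43+67+54 = 266 min.
Column-greedy (each machine in turn goes to its cheapest remaining job) gives 374 min, worse by 108.
Swapping Delta↔Cove (Delta→Machine M5 188 min, Cove→Machine M1 148 min) adds 227.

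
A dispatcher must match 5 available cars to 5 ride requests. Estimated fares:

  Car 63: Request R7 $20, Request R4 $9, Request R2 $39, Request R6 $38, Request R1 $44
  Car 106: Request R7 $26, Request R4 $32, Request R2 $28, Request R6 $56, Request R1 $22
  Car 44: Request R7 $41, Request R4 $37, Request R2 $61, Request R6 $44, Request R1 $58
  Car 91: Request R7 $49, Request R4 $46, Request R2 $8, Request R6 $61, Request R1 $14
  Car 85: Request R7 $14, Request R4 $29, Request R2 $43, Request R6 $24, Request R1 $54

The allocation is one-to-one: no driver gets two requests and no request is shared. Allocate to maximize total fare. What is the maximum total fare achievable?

Max total: $239

This is a one-to-one assignment (maximum-weight bipartite matching).
Optimal: Car 63→Request R1 ($44), Car 106→Request R6 ($56), Car 44→Request R2 ($61), Car 91→Request R7 ($49), Car 85→Request R4 ($29) — total 44+56+61+49+29 = $239.
Next-best assignment: Car 63→Request R7, Car 106→Request R6, Car 44→Request R2, Car 91→Request R4, Car 85→Request R1 = $237.
No other one-to-one assignment exceeds $239.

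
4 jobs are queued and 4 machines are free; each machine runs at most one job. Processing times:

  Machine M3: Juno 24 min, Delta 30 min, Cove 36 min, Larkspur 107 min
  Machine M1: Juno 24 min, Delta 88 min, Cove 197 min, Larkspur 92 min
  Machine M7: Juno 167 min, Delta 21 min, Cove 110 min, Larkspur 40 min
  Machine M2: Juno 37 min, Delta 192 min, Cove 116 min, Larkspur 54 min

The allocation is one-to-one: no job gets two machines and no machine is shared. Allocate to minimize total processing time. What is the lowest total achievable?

Minimum total: 135 min

Optimal: Juno→Machine M1 (24 min), Delta→Machine M7 (21 min), Cove→Machine M3 (36 min), Larkspur→Machine M2 (54 min) — total 24+21+36+54 = 135 min.
Row-greedy (each job in turn takes its cheapest remaining machine) gives 253 min, worse by 118.
Next-best assignment: Juno→Machine M2, Delta→Machine M7, Cove→Machine M3, Larkspur→Machine M1 = 186 min.
Swapping Larkspur↔Cove (Larkspur→Machine M3 107 min, Cove→Machine M2 116 min) adds 133.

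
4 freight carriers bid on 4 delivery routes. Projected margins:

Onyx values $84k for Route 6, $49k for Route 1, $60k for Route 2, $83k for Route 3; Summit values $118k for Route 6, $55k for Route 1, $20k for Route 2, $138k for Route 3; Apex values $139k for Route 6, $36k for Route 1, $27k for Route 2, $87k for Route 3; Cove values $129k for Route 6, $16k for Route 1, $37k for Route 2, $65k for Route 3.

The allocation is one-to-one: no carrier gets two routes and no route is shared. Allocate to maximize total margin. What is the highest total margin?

Maximum total: $363k

Optimal: Onyx→Route 1 ($49k), Summit→Route 3 ($138k), Apex→Route 6 ($139k), Cove→Route 2 ($37k) — total 49+138+139+37 = $363k.
No other one-to-one assignment exceeds $363k.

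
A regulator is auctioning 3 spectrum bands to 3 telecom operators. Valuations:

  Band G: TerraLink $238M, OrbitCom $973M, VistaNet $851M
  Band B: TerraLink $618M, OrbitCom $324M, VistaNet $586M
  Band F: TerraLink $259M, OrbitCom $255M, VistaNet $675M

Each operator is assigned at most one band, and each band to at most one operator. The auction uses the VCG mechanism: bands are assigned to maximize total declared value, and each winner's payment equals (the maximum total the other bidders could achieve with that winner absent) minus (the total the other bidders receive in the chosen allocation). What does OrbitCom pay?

Efficient allocation: TerraLink→Band B ($618M), OrbitCom→Band G ($973M), VistaNet→Band F ($675M); total welfare W = $2266M.
OrbitCom receives Band G at value $973M, so the others get W − 973 = $1293M.
Without OrbitCom: best allocation of the remaining 2 bidders over all 3 bands is TerraLink→Band B ($618M), VistaNet→Band G ($851M), total $1469M.
VCG payment = (others' best without OrbitCom) − (others' welfare with OrbitCom) = 1469 − 1293 = $176M.

OrbitCom pays $176M.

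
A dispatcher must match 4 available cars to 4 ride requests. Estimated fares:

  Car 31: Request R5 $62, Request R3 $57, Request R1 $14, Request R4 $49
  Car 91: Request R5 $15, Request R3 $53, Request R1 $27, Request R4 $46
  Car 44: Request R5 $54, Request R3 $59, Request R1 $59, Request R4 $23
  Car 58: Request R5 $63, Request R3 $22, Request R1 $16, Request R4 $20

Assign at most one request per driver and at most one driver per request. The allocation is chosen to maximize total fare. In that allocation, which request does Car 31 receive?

Optimal: Car 31→Request R3 ($57), Car 91→Request R4 ($46), Car 44→Request R1 ($59), Car 58→Request R5 ($63) — total 57+46+59+63 = $225.
Car 31's own top request is Request R5 ($62), but forcing Car 31→Request R5 and reassigning the rest optimally gives only $194 — worse by 31.

Car 31 receives Request R3.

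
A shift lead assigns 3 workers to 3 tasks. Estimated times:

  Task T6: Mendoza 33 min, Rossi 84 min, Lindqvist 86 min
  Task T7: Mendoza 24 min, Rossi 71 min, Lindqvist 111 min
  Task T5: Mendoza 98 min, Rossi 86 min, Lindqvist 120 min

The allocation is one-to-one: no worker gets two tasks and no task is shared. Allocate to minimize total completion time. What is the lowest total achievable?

Minimum total: 196 min

Optimal: Mendoza→Task T7 (24 min), Rossi→Task T5 (86 min), Lindqvist→Task T6 (86 min) — total 24+86+86 = 196 min.
Row-greedy (each worker in turn takes its cheapest remaining task) gives 228 min, worse by 32.
No other one-to-one assignment undercuts 196 min.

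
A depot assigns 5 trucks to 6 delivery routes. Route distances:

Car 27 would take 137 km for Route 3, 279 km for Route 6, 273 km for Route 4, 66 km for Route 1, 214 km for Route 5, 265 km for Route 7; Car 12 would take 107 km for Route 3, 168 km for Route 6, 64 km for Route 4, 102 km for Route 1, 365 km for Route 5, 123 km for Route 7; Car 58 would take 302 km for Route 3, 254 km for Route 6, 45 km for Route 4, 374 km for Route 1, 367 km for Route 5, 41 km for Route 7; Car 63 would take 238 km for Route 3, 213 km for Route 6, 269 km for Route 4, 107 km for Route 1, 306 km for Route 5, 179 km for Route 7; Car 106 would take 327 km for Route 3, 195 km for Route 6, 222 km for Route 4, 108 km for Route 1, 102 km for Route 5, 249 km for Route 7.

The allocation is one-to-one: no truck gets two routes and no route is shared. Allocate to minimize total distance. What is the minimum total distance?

Min total: 451 km

Optimal: Car 27→Route 3 (137 km), Car 12→Route 4 (64 km), Car 58→Route 7 (41 km), Car 63→Route 1 (107 km), Car 106→Route 5 (102 km) — total 137+64+41+107+102 = 451 km.
Min-entry greedy (repeatedly take the single cheapest remaining cell) gives 486 km, worse by 35.
Next-best assignment: Car 27→Route 1, Car 12→Route 4, Car 58→Route 7, Car 63→Route 6, Car 106→Route 5 = 486 km.
Swapping Car 58↔Car 106 (Car 58→Route 5 367 km, Car 106→Route 7 249 km) adds 473.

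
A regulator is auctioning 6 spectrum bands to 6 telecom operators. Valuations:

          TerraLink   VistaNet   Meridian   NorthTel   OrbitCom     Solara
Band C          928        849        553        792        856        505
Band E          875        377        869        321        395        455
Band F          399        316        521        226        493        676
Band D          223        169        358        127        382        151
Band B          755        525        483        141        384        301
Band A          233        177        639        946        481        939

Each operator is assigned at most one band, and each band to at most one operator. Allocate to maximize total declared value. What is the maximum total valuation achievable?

Maximum total: $4477M

Optimal: TerraLink→Band B ($755M), VistaNet→Band C ($849M), Meridian→Band E ($869M), NorthTel→Band A ($946M), OrbitCom→Band D ($382M), Solara→Band F ($676M) — total 755+849+869+946+382+676 = $4477M.
Column-greedy (each band in turn goes to its best remaining operator) gives $4326M, worse by 151.
Next-best assignment: TerraLink→Band C, VistaNet→Band B, Meridian→Band E, NorthTel→Band A, OrbitCom→Band D, Solara→Band F = $4326M.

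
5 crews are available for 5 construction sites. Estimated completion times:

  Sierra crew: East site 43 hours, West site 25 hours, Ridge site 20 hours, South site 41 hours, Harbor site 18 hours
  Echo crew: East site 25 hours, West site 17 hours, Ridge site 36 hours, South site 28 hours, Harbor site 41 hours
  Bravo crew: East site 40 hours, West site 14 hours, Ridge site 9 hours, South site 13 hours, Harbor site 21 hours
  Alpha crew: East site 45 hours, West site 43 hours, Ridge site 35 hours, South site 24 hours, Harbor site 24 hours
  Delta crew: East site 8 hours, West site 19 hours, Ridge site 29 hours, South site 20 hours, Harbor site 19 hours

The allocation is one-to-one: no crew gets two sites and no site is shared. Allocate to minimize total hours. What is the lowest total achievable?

Minimum total: 76 hours

Optimal: Sierra crew→Harbor site (18 hours), Echo crew→West site (17 hours), Bravo crew→Ridge site (9 hours), Alpha crew→South site (24 hours), Delta crew→East site (8 hours) — total 18+17+9+24+8 = 76 hours.
Column-greedy (each site in turn goes to its cheapest remaining crew) gives 107 hours, worse by 31.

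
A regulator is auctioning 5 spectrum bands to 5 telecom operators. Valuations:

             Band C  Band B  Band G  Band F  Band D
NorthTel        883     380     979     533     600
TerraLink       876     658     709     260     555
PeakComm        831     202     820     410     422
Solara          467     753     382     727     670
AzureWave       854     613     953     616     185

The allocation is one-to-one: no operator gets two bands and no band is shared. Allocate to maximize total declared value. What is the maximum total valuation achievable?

Maximum total: $3769M

Treat this as an assignment problem: match each operator to one band.
Optimal: NorthTel→Band D ($600M), TerraLink→Band B ($658M), PeakComm→Band C ($831M), Solara→Band F ($727M), AzureWave→Band G ($953M) — total 600+658+831+727+953 = $3769M.
Column-greedy (each band in turn goes to its best remaining operator) gives $3554M, worse by 215.
Next-best assignment: NorthTel→Band G, TerraLink→Band B, PeakComm→Band C, Solara→Band D, AzureWave→Band F = $3754M.
Every other assignment is strictly worse.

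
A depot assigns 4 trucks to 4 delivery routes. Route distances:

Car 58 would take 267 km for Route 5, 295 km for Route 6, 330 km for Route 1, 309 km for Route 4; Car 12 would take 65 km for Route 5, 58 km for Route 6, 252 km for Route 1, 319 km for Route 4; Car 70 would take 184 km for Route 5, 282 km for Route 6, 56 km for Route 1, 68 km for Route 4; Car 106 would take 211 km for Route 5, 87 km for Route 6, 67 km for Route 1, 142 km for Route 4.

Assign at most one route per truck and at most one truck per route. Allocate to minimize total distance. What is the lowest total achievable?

Minimum total: 460 km

Optimal: Car 58→Route 5 (267 km), Car 12→Route 6 (58 km), Car 70→Route 4 (68 km), Car 106→Route 1 (67 km) — total 267+58+68+67 = 460 km.
Column-greedy (each route in turn goes to its cheapest remaining truck) gives 517 km, worse by 57.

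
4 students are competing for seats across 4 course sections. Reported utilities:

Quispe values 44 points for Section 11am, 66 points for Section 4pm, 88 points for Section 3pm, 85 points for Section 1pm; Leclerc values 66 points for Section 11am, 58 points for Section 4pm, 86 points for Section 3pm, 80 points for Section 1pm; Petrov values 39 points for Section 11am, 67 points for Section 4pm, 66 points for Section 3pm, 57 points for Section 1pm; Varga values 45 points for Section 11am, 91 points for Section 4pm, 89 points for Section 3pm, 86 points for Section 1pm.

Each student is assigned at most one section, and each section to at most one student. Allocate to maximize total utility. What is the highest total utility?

Max total: 308 points

Optimal: Quispe→Section 1pm (85 points), Leclerc→Section 11am (66 points), Petrov→Section 3pm (66 points), Varga→Section 4pm (91 points) — total 85+66+66+91 = 308 points.
Row-greedy (each student in turn takes its best remaining section) gives 280 points, worse by 28.
Swapping Petrov↔Varga (Petrov→Section 4pm 67 points, Varga→Section 3pm 89 points) loses 1.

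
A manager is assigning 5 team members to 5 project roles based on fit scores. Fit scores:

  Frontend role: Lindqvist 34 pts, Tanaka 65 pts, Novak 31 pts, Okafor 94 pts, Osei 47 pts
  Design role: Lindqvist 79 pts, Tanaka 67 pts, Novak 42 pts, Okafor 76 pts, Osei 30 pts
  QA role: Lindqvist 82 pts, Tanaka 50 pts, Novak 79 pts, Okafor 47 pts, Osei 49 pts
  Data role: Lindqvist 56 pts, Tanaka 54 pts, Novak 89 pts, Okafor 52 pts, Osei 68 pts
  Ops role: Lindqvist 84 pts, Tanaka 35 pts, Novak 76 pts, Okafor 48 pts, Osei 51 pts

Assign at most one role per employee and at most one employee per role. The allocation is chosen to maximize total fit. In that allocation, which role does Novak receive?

Novak receives QA role.

Optimal: Lindqvist→Ops role (84 pts), Tanaka→Design role (67 pts), Novak→QA role (79 pts), Okafor→Frontend role (94 pts), Osei→Data role (68 pts) — total 84+67+79+94+68 = 392 pts.
Max-entry greedy (repeatedly take the single best remaining cell) gives 383 pts, worse by 9.
Next-best assignment: Lindqvist→QA role, Tanaka→Design role, Novak→Ops role, Okafor→Frontend role, Osei→Data role = 387 pts.
Swapping Novak↔Okafor (Novak→Frontend role 31 pts, Okafor→QA role 47 pts) loses 95.
Every other assignment is strictly worse.
Novak's own top role is Data role (89 pts), but forcing Novak→Data role and reassigning the rest optimally gives only 383 pts — worse by 9.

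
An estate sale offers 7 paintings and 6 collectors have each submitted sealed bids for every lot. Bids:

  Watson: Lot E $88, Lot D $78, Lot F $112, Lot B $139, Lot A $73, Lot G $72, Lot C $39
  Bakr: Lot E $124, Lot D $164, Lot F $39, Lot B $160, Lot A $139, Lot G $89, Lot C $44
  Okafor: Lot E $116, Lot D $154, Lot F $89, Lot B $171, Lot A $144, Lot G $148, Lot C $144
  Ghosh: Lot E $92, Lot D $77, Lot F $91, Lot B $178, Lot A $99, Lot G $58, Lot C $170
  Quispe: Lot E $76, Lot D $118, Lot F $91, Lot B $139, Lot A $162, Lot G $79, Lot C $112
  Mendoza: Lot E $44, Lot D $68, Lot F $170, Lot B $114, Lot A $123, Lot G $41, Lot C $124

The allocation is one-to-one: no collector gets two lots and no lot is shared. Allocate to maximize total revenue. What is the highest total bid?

Maximum total: $953

Treat this as an assignment problem: match each collector to one lot.
Optimal: Watson→Lot B ($139), Bakr→Lot D ($164), Okafor→Lot G ($148), Ghosh→Lot C ($170), Quispe→Lot A ($162), Mendoza→Lot F ($170) — total 139+164+148+170+162+170 = $953.
Max-entry greedy (repeatedly take the single best remaining cell) gives $910, worse by 43.
Next-best assignment: Watson→Lot E, Bakr→Lot D, Okafor→Lot B, Ghosh→Lot C, Quispe→Lot A, Mendoza→Lot F = $925.
Checked against all permutations: $953 is optimal.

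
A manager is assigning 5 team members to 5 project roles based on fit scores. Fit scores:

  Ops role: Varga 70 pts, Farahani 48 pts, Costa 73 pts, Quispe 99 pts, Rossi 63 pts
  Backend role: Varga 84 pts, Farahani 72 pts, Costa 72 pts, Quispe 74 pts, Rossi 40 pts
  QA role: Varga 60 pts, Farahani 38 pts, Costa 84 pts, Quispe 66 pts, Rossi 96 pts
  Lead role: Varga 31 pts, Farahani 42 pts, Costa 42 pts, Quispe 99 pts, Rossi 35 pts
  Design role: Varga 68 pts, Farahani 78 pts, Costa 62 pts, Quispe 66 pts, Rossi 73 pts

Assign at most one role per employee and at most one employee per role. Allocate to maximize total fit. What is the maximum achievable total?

Optimal: Varga→Backend role (84 pts), Farahani→Design role (78 pts), Costa→Ops role (73 pts), Quispe→Lead role (99 pts), Rossi→QA role (96 pts) — total 84+78+73+99+96 = 430 pts.
Row-greedy (each employee in turn takes its best remaining role) gives 380 pts, worse by 50.
Next-best assignment: Varga→Ops role, Farahani→Design role, Costa→Backend role, Quispe→Lead role, Rossi→QA role = 415 pts.
Every other assignment is strictly worse.

Maximum total: 430 pts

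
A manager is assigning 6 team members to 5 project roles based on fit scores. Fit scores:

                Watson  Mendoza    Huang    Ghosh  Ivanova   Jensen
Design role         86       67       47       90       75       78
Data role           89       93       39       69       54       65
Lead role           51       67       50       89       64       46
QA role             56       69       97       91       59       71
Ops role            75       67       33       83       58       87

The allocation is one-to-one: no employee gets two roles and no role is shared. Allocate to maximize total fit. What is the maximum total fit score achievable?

Max total: 452 pts

Optimal: Watson→Design role (86 pts), Mendoza→Data role (93 pts), Ghosh→Lead role (89 pts), Huang→QA role (97 pts), Jensen→Ops role (87 pts) — total 86+93+89+97+87 = 452 pts.
Column-greedy (each role in turn goes to its best remaining employee) gives 431 pts, worse by 21.
Next-best assignment: Ivanova→Design role, Mendoza→Data role, Ghosh→Lead role, Huang→QA role, Jensen→Ops role = 441 pts.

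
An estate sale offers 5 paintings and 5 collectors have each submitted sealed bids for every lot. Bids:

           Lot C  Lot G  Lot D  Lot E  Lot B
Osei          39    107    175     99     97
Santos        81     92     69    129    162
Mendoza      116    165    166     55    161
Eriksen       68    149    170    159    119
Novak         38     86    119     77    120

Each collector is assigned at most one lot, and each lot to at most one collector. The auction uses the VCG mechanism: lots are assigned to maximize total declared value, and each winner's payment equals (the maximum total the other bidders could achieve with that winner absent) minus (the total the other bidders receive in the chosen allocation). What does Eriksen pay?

Eriksen pays $48.

Efficient allocation: Osei→Lot D ($175), Santos→Lot C ($81), Mendoza→Lot G ($165), Eriksen→Lot E ($159), Novak→Lot B ($120); total welfare W = $700.
Eriksen receives Lot E at value $159, so the others get W − 159 = $541.
Without Eriksen: best allocation of the remaining 4 bidders over all 5 lots is Osei→Lot D ($175), Santos→Lot E ($129), Mendoza→Lot G ($165), Novak→Lot B ($120), total $589.
VCG payment = (others' best without Eriksen) − (others' welfare with Eriksen) = 589 − 541 = $48.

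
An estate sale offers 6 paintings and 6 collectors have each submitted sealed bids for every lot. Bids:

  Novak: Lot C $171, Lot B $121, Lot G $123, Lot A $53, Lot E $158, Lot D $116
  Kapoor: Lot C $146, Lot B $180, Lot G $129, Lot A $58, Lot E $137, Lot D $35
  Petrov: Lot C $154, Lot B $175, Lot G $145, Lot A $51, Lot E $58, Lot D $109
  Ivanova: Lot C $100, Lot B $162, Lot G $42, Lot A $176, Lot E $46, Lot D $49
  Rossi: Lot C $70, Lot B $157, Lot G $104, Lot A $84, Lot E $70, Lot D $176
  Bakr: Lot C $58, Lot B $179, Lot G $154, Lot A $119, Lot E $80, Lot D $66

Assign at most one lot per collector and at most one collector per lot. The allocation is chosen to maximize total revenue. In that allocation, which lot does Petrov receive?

Optimal: Novak→Lot E ($158), Kapoor→Lot B ($180), Petrov→Lot C ($154), Ivanova→Lot A ($176), Rossi→Lot D ($176), Bakr→Lot G ($154) — total 158+180+154+176+176+154 = $998.
Column-greedy (each lot in turn goes to its best remaining collector) gives $860, worse by 138.
Next-best assignment: Novak→Lot C, Kapoor→Lot E, Petrov→Lot B, Ivanova→Lot A, Rossi→Lot D, Bakr→Lot G = $989.
Petrov's own top lot is Lot B ($175), but forcing Petrov→Lot B and reassigning the rest optimally gives only $989 — worse by 9.

Petrov receives Lot C.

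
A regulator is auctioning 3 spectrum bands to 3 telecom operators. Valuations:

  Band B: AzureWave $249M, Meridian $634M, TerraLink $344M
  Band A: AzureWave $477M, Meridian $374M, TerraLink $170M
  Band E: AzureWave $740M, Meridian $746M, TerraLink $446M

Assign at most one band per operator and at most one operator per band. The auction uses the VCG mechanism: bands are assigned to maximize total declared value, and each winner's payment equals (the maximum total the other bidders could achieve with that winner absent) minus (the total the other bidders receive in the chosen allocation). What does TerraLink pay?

TerraLink pays $151M.

Efficient allocation: AzureWave→Band A ($477M), Meridian→Band E ($746M), TerraLink→Band B ($344M); total welfare W = $1567M.
TerraLink receives Band B at value $344M, so the others get W − 344 = $1223M.
Without TerraLink: best allocation of the remaining 2 bidders over all 3 bands is AzureWave→Band E ($740M), Meridian→Band B ($634M), total $1374M.
VCG payment = (others' best without TerraLink) − (others' welfare with TerraLink) = 1374 − 1223 = $151M.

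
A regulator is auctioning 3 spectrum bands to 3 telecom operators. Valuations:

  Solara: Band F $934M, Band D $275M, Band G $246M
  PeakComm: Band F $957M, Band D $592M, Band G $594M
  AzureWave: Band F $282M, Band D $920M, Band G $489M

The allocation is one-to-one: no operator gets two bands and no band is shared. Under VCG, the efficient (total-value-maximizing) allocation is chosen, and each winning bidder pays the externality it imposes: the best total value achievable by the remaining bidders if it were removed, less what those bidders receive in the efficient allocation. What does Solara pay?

Solara pays $363M.

Efficient allocation: Solara→Band F ($934M), PeakComm→Band G ($594M), AzureWave→Band D ($920M); total welfare W = $2448M.
Solara receives Band F at value $934M, so the others get W − 934 = $1514M.
Without Solara: best allocation of the remaining 2 bidders over all 3 bands is PeakComm→Band F ($957M), AzureWave→Band D ($920M), total $1877M.
VCG payment = (others' best without Solara) − (others' welfare with Solara) = 1877 − 1514 = $363M.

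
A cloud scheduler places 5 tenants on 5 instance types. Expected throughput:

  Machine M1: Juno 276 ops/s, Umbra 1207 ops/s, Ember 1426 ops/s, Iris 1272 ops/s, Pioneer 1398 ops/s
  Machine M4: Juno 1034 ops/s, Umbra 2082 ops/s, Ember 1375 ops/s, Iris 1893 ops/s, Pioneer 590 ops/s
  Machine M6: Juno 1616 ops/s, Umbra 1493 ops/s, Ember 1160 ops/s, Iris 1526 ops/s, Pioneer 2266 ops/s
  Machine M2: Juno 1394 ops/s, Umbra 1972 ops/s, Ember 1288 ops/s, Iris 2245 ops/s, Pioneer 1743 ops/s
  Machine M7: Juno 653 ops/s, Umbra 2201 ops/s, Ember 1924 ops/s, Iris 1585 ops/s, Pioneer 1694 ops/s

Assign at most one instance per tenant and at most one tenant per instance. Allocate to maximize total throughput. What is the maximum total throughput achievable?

Optimal: Juno→Machine M6 (1616 ops/s), Umbra→Machine M4 (2082 ops/s), Ember→Machine M7 (1924 ops/s), Iris→Machine M2 (2245 ops/s), Pioneer→Machine M1 (1398 ops/s) — total 1616+2082+1924+2245+1398 = 9265 ops/s.
Column-greedy (each instance in turn goes to its best remaining tenant) gives 8672 ops/s, worse by 593.
Next-best assignment: Juno→Machine M2, Umbra→Machine M7, Ember→Machine M1, Iris→Machine M4, Pioneer→Machine M6 = 9180 ops/s.
Swapping Ember↔Juno (Ember→Machine M6 1160 ops/s, Juno→Machine M7 653 ops/s) loses 1727.
No other one-to-one assignment exceeds 9265 ops/s.

Maximum total: 9265 ops/s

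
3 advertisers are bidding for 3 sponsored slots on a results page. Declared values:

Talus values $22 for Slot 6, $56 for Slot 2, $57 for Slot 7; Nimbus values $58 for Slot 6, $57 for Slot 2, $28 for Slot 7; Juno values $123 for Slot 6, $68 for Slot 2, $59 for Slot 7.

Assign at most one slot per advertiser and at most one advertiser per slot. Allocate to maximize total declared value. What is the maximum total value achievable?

Maximum total: $237

Optimal: Talus→Slot 7 ($57), Nimbus→Slot 2 ($57), Juno→Slot 6 ($123) — total 57+57+123 = $237.
Row-greedy (each advertiser in turn takes its best remaining slot) gives $183, worse by 54.
Next-best assignment: Talus→Slot 2, Nimbus→Slot 7, Juno→Slot 6 = $207.
No other one-to-one assignment exceeds $237.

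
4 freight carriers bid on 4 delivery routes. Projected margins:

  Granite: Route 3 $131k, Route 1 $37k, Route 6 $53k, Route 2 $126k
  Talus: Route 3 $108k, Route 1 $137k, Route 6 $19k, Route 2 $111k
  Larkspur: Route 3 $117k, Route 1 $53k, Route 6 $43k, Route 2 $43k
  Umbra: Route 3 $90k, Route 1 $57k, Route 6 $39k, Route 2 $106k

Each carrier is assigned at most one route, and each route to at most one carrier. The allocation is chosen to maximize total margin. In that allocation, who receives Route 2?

Treat this as an assignment problem: match each carrier to one route.
Optimal: Granite→Route 2 ($126k), Talus→Route 1 ($137k), Larkspur→Route 3 ($117k), Umbra→Route 6 ($39k) — total 126+137+117+39 = $419k.
Next-best assignment: Granite→Route 3, Talus→Route 1, Larkspur→Route 6, Umbra→Route 2 = $417k.
Swapping Talus↔Umbra (Talus→Route 6 $19k, Umbra→Route 1 $57k) loses 100.
Checked against all permutations: $419k is optimal.
Granite's own top route is Route 3 ($131k), but forcing Granite→Route 3 and reassigning the rest optimally gives only $417k — worse by 2.

Granite receives Route 2.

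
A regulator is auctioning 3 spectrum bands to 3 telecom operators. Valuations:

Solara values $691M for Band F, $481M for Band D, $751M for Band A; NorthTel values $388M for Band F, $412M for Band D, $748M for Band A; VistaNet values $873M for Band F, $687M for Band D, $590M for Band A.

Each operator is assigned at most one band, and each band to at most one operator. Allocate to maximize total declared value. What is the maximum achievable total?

Max total: $2126M

This is a one-to-one assignment (maximum-weight bipartite matching).
Optimal: Solara→Band F ($691M), NorthTel→Band A ($748M), VistaNet→Band D ($687M) — total 691+748+687 = $2126M.
Swapping Solara↔NorthTel (Solara→Band A $751M, NorthTel→Band F $388M) loses 300.
No other one-to-one assignment exceeds $2126M.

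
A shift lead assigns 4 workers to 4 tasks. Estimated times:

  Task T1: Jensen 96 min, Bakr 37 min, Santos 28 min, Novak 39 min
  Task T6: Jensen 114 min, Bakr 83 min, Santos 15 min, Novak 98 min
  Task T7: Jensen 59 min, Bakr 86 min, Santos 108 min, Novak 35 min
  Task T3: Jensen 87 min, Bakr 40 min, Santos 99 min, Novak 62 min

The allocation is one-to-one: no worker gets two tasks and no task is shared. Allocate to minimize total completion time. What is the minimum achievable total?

Min total: 153 min

Optimal: Jensen→Task T7 (59 min), Bakr→Task T3 (40 min), Santos→Task T6 (15 min), Novak→Task T1 (39 min) — total 59+40+15+39 = 153 min.
Row-greedy (each worker in turn takes its cheapest remaining task) gives 173 min, worse by 20.
Swapping Bakr↔Santos (Bakr→Task T6 83 min, Santos→Task T3 99 min) adds 127.
Checked against all permutations: 153 min is optimal.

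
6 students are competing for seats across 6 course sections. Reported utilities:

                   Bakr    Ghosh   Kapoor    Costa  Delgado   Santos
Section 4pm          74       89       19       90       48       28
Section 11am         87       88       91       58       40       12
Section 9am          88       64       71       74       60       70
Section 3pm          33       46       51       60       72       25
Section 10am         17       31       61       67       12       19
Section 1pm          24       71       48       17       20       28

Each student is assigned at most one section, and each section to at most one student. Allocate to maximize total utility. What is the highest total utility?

Maximum total: 451 points

Optimal: Bakr→Section 11am (87 points), Ghosh→Section 1pm (71 points), Kapoor→Section 10am (61 points), Costa→Section 4pm (90 points), Delgado→Section 3pm (72 points), Santos→Section 9am (70 points) — total 87+71+61+90+72+70 = 451 points.
Column-greedy (each section in turn goes to its best remaining student) gives 400 points, worse by 51.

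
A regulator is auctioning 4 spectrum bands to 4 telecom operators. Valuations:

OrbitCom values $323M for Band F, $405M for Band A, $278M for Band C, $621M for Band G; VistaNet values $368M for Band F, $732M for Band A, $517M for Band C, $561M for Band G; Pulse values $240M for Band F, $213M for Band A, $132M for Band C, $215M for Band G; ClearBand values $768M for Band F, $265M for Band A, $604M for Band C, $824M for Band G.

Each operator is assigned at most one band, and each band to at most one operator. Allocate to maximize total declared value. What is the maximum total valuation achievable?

This is the linear assignment problem.
Optimal: OrbitCom→Band G ($621M), VistaNet→Band A ($732M), Pulse→Band C ($132M), ClearBand→Band F ($768M) — total 621+732+132+768 = $2253M.
Column-greedy (each band in turn goes to its best remaining operator) gives $1993M, worse by 260.
Next-best assignment: OrbitCom→Band G, VistaNet→Band A, Pulse→Band F, ClearBand→Band C = $2197M.
No other one-to-one assignment exceeds $2253M.

Maximum total: $2253M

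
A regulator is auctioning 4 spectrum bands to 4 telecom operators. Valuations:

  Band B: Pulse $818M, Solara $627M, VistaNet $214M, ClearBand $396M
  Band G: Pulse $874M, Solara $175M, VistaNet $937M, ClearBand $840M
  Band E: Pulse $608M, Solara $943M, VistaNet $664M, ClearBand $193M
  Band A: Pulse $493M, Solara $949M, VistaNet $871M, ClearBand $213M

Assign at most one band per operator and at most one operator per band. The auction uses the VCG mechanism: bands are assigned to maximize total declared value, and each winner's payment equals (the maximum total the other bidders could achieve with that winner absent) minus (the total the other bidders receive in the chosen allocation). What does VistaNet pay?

VistaNet pays $6M.

Efficient allocation: Pulse→Band B ($818M), Solara→Band E ($943M), VistaNet→Band A ($871M), ClearBand→Band G ($840M); total welfare W = $3472M.
VistaNet receives Band A at value $871M, so the others get W − 871 = $2601M.
Without VistaNet: best allocation of the remaining 3 bidders over all 4 bands is Pulse→Band B ($818M), Solara→Band A ($949M), ClearBand→Band G ($840M), total $2607M.
VCG payment = (others' best without VistaNet) − (others' welfare with VistaNet) = 2607 − 2601 = $6M.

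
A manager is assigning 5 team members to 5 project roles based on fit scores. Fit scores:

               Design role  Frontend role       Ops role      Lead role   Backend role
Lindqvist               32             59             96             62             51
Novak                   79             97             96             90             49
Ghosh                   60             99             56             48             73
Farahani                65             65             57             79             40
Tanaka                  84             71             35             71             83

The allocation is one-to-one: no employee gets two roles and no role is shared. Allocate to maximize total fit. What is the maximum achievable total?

Optimal: Lindqvist→Ops role (96 pts), Novak→Design role (79 pts), Ghosh→Frontend role (99 pts), Farahani→Lead role (79 pts), Tanaka→Backend role (83 pts) — total 96+79+99+79+83 = 436 pts.
Max-entry greedy (repeatedly take the single best remaining cell) gives 409 pts, worse by 27.
Next-best assignment: Lindqvist→Ops role, Novak→Lead role, Ghosh→Frontend role, Farahani→Design role, Tanaka→Backend role = 433 pts.
No other one-to-one assignment exceeds 436 pts.

Max total: 436 pts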